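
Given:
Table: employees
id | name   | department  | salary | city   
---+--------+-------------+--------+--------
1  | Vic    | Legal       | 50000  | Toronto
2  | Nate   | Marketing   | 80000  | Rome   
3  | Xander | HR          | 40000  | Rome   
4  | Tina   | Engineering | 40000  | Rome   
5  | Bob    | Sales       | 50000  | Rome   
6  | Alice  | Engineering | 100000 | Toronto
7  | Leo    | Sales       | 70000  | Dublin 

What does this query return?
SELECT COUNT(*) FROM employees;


COUNT(*) counts all rows

7


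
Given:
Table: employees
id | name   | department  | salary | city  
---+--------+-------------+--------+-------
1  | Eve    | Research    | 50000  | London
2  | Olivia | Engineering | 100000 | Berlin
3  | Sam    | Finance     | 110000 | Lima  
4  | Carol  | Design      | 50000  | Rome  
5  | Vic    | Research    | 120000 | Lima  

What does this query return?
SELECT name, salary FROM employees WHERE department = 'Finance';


Filtering: department = 'Finance'
Matching rows: 1

1 rows:
Sam, 110000


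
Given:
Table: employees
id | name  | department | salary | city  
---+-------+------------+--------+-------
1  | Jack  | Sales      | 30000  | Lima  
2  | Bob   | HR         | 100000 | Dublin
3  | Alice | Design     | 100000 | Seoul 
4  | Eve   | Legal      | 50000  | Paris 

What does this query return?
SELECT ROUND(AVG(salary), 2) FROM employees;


SUM(salary) = 280000
COUNT = 4
ROUND(AVG, 2) = ROUND(280000 / 4, 2) = 70000.0

70000.0


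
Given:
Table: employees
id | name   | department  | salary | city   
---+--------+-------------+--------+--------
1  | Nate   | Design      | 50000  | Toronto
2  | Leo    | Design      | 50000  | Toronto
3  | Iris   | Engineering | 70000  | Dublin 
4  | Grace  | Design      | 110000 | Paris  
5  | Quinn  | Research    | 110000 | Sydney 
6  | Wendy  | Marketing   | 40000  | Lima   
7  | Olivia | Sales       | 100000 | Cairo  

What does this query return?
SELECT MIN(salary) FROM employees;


Salaries: 50000, 50000, 70000, 110000, 110000, 40000, 100000
MIN = 40000

40000


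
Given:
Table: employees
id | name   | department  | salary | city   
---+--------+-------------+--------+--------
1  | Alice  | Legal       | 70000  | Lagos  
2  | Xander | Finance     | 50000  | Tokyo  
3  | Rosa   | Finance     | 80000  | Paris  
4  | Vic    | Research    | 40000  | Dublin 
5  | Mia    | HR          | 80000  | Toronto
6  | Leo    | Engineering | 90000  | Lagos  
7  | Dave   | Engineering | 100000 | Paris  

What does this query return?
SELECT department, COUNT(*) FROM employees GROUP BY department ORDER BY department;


Assigning each row to its department group:
  Alice -> Legal
  Xander -> Finance
  Rosa -> Finance
  Vic -> Research
  Mia -> HR
  Leo -> Engineering
  Dave -> Engineering


5 groups:
Engineering, 2
Finance, 2
HR, 1
Legal, 1
Research, 1


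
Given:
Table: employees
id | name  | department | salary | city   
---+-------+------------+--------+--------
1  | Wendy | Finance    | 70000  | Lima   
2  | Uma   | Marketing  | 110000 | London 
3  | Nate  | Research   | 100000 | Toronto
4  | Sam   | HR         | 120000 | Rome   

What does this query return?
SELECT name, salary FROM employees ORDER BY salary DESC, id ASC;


Sorting by salary DESC, then id ASC for ties

4 rows:
Sam, 120000
Uma, 110000
Nate, 100000
Wendy, 70000


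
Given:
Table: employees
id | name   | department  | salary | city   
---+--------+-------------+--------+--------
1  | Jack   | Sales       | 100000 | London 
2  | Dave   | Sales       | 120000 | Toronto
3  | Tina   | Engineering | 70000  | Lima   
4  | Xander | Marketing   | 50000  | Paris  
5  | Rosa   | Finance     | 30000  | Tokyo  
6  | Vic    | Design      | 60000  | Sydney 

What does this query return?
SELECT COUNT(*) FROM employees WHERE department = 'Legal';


Counting rows where department = 'Legal'


0


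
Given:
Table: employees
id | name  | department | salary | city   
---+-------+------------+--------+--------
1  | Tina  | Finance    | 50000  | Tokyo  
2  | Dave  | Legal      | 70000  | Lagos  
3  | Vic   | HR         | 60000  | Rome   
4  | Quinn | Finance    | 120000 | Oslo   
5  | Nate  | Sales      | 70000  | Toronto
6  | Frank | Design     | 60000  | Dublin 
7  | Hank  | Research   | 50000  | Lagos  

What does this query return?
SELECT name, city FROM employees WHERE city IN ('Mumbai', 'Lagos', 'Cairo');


Filtering: city IN ('Mumbai', 'Lagos', 'Cairo')
Matching: 2 rows

2 rows:
Dave, Lagos
Hank, Lagos


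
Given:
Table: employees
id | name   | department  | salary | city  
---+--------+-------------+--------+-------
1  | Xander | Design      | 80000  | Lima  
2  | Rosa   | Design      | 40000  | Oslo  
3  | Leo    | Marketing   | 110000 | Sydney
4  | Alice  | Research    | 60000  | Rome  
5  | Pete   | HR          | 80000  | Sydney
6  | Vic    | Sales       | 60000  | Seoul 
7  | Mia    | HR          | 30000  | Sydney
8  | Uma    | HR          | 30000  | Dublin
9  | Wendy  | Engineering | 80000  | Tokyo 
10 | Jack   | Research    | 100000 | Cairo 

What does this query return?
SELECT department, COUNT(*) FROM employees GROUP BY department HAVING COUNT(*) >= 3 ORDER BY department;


Groups with count >= 3:
  HR: 3 -> PASS
  Design: 2 -> filtered out
  Engineering: 1 -> filtered out
  Marketing: 1 -> filtered out
  Research: 2 -> filtered out
  Sales: 1 -> filtered out


1 groups:
HR, 3


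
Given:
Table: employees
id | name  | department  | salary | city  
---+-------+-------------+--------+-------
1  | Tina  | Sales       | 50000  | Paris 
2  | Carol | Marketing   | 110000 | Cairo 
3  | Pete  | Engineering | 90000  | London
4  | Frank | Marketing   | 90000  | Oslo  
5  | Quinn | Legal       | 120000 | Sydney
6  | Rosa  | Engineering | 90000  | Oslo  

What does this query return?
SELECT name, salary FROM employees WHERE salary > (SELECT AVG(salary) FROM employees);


Subquery: AVG(salary) = 91666.67
Filtering: salary > 91666.67
  Carol (110000) -> MATCH
  Quinn (120000) -> MATCH


2 rows:
Carol, 110000
Quinn, 120000


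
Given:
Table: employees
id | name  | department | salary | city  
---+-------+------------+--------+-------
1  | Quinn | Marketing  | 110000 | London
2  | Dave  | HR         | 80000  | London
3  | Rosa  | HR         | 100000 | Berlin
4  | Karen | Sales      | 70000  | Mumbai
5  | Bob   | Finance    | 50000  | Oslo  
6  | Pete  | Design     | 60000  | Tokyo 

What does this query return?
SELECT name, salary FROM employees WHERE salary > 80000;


Filtering: salary > 80000
Matching: 2 rows

2 rows:
Quinn, 110000
Rosa, 100000


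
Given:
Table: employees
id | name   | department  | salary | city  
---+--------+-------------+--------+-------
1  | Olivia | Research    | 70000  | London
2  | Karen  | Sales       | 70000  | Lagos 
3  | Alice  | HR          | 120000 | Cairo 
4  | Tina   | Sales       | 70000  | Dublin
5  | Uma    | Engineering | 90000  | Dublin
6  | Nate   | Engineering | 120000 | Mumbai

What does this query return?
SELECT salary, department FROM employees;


Projecting columns: salary, department

6 rows:
70000, Research
70000, Sales
120000, HR
70000, Sales
90000, Engineering
120000, Engineering


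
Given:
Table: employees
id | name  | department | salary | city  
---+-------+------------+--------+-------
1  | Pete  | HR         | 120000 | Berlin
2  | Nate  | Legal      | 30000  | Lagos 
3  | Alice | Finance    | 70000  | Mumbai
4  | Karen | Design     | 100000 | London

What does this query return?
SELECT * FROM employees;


SELECT * returns all 4 rows with all columns

4 rows:
1, Pete, HR, 120000, Berlin
2, Nate, Legal, 30000, Lagos
3, Alice, Finance, 70000, Mumbai
4, Karen, Design, 100000, London


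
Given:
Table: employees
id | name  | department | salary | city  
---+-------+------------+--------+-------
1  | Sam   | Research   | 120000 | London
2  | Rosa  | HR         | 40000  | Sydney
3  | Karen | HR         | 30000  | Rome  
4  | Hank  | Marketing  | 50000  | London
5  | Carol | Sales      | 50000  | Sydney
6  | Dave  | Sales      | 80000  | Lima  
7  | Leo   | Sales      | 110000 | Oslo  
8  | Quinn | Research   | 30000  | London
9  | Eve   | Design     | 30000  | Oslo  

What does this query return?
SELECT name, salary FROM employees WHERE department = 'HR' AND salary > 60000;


Filtering: department = 'HR' AND salary > 60000
Matching: 0 rows

Empty result set (0 rows)


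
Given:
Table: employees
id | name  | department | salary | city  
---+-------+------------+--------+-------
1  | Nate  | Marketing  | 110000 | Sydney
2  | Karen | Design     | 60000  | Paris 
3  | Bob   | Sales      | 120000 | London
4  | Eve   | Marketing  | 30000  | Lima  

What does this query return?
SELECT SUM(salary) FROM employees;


SUM(salary) = 110000 + 60000 + 120000 + 30000 = 320000

320000


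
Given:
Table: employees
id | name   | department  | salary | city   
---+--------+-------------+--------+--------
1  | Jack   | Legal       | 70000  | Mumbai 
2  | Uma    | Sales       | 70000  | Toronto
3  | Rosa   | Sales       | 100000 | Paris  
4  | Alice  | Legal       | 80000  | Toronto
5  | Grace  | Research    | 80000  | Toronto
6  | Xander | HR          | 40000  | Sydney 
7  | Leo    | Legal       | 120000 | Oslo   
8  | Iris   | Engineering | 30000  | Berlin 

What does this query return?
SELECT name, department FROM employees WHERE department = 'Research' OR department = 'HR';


Filtering: department = 'Research' OR 'HR'
Matching: 2 rows

2 rows:
Grace, Research
Xander, HR


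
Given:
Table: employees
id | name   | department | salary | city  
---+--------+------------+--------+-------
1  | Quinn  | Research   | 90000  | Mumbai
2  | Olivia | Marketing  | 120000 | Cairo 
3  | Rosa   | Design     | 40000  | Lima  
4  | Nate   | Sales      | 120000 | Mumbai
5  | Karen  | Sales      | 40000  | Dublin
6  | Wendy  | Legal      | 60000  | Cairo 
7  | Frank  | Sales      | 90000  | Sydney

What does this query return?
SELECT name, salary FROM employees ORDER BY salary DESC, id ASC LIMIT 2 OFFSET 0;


Sort by salary DESC (id ASC tiebreak), then skip 0 and take 2
Rows 1 through 2

2 rows:
Olivia, 120000
Nate, 120000


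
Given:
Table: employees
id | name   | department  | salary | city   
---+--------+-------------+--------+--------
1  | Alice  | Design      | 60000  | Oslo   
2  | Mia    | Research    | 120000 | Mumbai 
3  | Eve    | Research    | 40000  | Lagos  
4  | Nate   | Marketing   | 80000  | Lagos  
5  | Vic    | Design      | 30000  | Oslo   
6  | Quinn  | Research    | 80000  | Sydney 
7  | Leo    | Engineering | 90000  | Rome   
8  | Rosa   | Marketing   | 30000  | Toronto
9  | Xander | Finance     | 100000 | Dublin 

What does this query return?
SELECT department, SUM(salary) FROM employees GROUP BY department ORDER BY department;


Summing salary within each department:
  Design: 60000 + 30000 = 90000
  Engineering: 90000 = 90000
  Finance: 100000 = 100000
  Marketing: 80000 + 30000 = 110000
  Research: 120000 + 40000 + 80000 = 240000


5 groups:
Design, 90000
Engineering, 90000
Finance, 100000
Marketing, 110000
Research, 240000


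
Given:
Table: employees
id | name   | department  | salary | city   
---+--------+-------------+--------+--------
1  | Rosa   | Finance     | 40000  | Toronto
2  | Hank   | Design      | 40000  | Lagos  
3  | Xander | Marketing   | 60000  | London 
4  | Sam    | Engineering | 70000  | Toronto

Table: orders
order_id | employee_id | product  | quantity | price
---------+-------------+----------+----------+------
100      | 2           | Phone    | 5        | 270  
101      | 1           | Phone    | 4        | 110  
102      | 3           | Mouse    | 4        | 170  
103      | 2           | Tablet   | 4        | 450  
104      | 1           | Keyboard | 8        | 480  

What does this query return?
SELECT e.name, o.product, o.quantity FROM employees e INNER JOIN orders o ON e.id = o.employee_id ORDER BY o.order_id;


Joining employees.id = orders.employee_id:
  employee Hank (id=2) -> order Phone
  employee Rosa (id=1) -> order Phone
  employee Xander (id=3) -> order Mouse
  employee Hank (id=2) -> order Tablet
  employee Rosa (id=1) -> order Keyboard


5 rows:
Hank, Phone, 5
Rosa, Phone, 4
Xander, Mouse, 4
Hank, Tablet, 4
Rosa, Keyboard, 8


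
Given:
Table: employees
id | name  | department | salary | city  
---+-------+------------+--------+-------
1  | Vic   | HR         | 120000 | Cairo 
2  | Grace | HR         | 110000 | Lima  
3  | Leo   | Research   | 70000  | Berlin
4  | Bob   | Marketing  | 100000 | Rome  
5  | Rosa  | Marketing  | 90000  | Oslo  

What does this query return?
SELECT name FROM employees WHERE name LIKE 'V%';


LIKE 'V%' matches names starting with 'V'
Matching: 1

1 rows:
Vic


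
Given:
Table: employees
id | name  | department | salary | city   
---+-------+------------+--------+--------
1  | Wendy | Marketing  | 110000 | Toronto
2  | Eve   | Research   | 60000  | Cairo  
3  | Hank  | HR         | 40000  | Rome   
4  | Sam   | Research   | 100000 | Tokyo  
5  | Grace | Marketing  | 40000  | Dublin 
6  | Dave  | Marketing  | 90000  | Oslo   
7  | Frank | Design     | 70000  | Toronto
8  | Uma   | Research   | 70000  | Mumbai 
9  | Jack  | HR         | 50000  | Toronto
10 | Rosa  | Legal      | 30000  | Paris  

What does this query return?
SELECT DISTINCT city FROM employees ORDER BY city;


All 'city' values (row order): Toronto, Cairo, Rome, Tokyo, Dublin, Oslo, Toronto, Mumbai, Toronto, Paris
Removing duplicates leaves 8 unique value(s).

8 values:
Cairo
Dublin
Mumbai
Oslo
Paris
Rome
Tokyo
Toronto


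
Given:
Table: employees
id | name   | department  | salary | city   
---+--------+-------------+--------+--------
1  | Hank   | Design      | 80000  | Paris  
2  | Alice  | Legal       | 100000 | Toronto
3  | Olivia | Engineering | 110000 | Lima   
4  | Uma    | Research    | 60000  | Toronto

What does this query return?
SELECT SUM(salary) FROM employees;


SUM(salary) = 80000 + 100000 + 110000 + 60000 = 350000

350000


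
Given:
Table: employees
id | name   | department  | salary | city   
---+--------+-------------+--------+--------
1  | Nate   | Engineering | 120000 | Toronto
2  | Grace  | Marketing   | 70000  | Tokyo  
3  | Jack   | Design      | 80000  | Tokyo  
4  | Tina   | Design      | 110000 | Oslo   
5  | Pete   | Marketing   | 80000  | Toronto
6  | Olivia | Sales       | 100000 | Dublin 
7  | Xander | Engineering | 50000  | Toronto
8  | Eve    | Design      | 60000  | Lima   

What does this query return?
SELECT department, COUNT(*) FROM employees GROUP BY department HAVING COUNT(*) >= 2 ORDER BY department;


Groups with count >= 2:
  Design: 3 -> PASS
  Engineering: 2 -> PASS
  Marketing: 2 -> PASS
  Sales: 1 -> filtered out


3 groups:
Design, 3
Engineering, 2
Marketing, 2


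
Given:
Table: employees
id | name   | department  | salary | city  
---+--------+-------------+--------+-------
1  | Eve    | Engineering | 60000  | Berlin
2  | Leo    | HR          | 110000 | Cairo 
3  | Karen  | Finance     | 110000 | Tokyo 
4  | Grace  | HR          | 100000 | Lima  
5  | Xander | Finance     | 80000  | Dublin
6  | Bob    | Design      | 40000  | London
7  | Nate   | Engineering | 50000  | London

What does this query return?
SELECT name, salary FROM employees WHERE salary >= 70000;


Filtering: salary >= 70000
Matching: 4 rows

4 rows:
Leo, 110000
Karen, 110000
Grace, 100000
Xander, 80000


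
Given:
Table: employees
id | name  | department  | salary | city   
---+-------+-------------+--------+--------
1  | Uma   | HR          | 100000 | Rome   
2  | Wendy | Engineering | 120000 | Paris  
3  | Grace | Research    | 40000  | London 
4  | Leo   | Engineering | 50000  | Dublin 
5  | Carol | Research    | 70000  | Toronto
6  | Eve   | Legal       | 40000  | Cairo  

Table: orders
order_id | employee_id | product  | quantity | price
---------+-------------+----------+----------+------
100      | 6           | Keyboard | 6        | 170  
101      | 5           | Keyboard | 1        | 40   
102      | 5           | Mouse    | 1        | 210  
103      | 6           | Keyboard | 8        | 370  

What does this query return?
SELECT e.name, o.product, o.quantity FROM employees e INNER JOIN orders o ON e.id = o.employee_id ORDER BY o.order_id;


Joining employees.id = orders.employee_id:
  employee Eve (id=6) -> order Keyboard
  employee Carol (id=5) -> order Keyboard
  employee Carol (id=5) -> order Mouse
  employee Eve (id=6) -> order Keyboard


4 rows:
Eve, Keyboard, 6
Carol, Keyboard, 1
Carol, Mouse, 1
Eve, Keyboard, 8


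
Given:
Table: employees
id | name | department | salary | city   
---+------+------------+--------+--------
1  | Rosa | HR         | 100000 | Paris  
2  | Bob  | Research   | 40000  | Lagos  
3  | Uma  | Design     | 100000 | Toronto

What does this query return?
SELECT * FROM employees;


SELECT * returns all 3 rows with all columns

3 rows:
1, Rosa, HR, 100000, Paris
2, Bob, Research, 40000, Lagos
3, Uma, Design, 100000, Toronto


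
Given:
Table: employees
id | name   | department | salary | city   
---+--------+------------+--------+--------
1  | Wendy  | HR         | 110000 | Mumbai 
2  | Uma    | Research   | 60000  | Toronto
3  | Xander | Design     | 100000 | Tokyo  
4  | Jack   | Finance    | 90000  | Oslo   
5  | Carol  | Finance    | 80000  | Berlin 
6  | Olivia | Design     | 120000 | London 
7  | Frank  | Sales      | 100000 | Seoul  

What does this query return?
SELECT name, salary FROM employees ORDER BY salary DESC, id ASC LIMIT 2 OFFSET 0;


Sort by salary DESC (id ASC tiebreak), then skip 0 and take 2
Rows 1 through 2

2 rows:
Olivia, 120000
Wendy, 110000


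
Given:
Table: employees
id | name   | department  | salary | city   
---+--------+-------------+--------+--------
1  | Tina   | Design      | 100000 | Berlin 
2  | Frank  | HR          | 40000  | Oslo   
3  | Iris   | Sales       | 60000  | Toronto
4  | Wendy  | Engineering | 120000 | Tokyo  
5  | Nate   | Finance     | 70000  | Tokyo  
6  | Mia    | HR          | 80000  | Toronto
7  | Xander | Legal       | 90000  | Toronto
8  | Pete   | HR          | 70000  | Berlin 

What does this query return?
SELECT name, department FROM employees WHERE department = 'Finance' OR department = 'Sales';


Filtering: department = 'Finance' OR 'Sales'
Matching: 2 rows

2 rows:
Iris, Sales
Nate, Finance


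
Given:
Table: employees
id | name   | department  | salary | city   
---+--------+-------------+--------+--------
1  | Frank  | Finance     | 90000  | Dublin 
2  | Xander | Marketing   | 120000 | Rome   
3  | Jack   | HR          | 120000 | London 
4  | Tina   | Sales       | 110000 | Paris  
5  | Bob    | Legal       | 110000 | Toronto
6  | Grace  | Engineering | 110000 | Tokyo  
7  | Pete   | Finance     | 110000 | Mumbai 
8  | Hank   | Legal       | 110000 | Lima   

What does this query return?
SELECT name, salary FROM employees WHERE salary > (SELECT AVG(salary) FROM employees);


Subquery: AVG(salary) = 110000.0
Filtering: salary > 110000.0
  Xander (120000) -> MATCH
  Jack (120000) -> MATCH


2 rows:
Xander, 120000
Jack, 120000


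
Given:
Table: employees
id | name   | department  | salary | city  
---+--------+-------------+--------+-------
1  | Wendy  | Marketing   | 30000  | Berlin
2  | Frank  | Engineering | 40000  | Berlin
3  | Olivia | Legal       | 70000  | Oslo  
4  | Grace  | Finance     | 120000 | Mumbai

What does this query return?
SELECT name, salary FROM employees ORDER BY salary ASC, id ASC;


Sorting by salary ASC, then id ASC for ties

4 rows:
Wendy, 30000
Frank, 40000
Olivia, 70000
Grace, 120000


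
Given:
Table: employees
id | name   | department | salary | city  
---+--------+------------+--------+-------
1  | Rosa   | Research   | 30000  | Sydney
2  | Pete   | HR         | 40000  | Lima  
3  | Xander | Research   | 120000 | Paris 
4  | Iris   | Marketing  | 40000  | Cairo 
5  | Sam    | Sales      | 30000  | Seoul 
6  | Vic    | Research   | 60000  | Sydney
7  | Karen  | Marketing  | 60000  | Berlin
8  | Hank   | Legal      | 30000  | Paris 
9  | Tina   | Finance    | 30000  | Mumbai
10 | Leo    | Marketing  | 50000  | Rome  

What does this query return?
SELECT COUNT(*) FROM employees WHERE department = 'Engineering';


Counting rows where department = 'Engineering'


0


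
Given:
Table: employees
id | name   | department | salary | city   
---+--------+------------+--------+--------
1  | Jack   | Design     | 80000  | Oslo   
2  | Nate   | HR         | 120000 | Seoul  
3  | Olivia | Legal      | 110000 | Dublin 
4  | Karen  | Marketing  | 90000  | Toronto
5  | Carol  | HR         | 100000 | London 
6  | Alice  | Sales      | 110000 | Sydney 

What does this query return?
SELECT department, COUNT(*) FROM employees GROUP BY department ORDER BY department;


Assigning each row to its department group:
  Jack -> Design
  Nate -> HR
  Olivia -> Legal
  Karen -> Marketing
  Carol -> HR
  Alice -> Sales


5 groups:
Design, 1
HR, 2
Legal, 1
Marketing, 1
Sales, 1


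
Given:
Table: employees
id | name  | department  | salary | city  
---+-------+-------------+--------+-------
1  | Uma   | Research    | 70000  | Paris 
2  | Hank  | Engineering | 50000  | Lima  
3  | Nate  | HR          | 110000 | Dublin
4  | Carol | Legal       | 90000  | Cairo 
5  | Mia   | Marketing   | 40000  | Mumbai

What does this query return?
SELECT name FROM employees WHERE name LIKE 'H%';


LIKE 'H%' matches names starting with 'H'
Matching: 1

1 rows:
Hank


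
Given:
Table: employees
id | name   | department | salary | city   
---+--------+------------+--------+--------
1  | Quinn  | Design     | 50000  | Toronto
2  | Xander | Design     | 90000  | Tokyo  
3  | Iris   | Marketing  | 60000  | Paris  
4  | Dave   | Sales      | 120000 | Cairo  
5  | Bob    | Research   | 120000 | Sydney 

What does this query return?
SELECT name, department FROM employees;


Projecting columns: name, department

5 rows:
Quinn, Design
Xander, Design
Iris, Marketing
Dave, Sales
Bob, Research


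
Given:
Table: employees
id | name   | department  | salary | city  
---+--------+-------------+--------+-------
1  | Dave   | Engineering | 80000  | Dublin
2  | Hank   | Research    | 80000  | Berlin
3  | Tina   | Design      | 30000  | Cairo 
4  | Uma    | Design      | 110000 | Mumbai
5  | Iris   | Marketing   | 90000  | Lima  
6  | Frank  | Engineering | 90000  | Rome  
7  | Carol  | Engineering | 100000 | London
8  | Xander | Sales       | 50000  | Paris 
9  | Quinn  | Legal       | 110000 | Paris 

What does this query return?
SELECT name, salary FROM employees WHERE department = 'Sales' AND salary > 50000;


Filtering: department = 'Sales' AND salary > 50000
Matching: 0 rows

Empty result set (0 rows)


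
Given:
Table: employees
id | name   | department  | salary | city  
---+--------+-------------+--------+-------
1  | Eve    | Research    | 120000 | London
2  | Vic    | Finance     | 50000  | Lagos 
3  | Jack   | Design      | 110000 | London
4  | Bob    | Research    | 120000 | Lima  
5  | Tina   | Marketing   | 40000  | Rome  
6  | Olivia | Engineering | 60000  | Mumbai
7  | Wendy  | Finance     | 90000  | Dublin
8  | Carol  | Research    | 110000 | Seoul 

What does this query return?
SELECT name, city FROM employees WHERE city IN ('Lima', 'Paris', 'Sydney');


Filtering: city IN ('Lima', 'Paris', 'Sydney')
Matching: 1 rows

1 rows:
Bob, Lima


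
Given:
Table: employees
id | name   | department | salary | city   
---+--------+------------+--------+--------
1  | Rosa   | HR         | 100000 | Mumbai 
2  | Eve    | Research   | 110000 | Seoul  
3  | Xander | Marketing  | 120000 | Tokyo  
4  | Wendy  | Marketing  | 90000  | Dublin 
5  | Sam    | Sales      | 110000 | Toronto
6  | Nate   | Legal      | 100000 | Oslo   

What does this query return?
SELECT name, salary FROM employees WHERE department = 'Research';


Filtering: department = 'Research'
Matching rows: 1

1 rows:
Eve, 110000


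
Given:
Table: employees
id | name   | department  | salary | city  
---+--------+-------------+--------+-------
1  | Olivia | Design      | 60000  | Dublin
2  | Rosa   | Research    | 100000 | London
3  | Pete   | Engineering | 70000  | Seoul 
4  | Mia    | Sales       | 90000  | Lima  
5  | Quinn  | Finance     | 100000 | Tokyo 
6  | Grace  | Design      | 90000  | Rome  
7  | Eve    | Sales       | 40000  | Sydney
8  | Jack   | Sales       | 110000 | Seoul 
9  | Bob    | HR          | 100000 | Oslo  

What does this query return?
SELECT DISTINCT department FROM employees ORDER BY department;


All 'department' values (row order): Design, Research, Engineering, Sales, Finance, Design, Sales, Sales, HR
Removing duplicates leaves 6 unique value(s).

6 values:
Design
Engineering
Finance
HR
Research
Sales


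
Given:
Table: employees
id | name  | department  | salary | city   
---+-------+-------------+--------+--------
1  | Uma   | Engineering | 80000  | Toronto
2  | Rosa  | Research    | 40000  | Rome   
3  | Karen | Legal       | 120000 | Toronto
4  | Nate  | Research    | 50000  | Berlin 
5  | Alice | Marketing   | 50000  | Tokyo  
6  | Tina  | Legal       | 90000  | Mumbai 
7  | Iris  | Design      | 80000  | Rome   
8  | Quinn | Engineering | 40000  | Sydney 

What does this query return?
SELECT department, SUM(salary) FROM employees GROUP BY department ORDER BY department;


Summing salary within each department:
  Design: 80000 = 80000
  Engineering: 80000 + 40000 = 120000
  Legal: 120000 + 90000 = 210000
  Marketing: 50000 = 50000
  Research: 40000 + 50000 = 90000


5 groups:
Design, 80000
Engineering, 120000
Legal, 210000
Marketing, 50000
Research, 90000


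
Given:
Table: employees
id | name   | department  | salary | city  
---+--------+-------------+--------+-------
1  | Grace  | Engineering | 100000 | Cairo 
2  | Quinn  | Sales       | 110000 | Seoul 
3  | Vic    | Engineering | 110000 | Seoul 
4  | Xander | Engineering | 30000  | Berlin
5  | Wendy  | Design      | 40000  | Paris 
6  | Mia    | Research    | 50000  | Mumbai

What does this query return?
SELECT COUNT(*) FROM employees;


COUNT(*) counts all rows

6


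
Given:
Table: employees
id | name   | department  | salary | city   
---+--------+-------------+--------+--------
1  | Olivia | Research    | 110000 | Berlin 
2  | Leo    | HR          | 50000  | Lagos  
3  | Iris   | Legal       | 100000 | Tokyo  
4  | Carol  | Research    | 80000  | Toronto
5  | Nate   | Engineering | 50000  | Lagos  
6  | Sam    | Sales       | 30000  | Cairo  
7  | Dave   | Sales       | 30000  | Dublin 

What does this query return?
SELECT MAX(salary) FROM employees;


Salaries: 110000, 50000, 100000, 80000, 50000, 30000, 30000
MAX = 110000

110000


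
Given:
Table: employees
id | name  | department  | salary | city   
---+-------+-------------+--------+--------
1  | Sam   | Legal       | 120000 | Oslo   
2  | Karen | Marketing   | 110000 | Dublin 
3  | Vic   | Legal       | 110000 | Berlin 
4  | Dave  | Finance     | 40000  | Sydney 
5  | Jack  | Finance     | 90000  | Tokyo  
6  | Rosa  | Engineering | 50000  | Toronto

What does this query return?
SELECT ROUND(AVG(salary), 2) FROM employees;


SUM(salary) = 520000
COUNT = 6
ROUND(AVG, 2) = ROUND(520000 / 6, 2) = 86666.67

86666.67


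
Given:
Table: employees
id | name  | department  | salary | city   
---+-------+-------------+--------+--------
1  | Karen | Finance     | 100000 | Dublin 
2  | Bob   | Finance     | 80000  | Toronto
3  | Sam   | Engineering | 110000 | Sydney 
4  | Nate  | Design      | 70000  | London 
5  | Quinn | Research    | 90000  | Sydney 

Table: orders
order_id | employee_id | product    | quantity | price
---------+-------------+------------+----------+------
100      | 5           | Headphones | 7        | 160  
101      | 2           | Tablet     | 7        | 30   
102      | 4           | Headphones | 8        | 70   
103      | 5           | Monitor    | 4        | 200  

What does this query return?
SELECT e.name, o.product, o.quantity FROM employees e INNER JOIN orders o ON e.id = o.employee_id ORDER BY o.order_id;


Joining employees.id = orders.employee_id:
  employee Quinn (id=5) -> order Headphones
  employee Bob (id=2) -> order Tablet
  employee Nate (id=4) -> order Headphones
  employee Quinn (id=5) -> order Monitor


4 rows:
Quinn, Headphones, 7
Bob, Tablet, 7
Nate, Headphones, 8
Quinn, Monitor, 4


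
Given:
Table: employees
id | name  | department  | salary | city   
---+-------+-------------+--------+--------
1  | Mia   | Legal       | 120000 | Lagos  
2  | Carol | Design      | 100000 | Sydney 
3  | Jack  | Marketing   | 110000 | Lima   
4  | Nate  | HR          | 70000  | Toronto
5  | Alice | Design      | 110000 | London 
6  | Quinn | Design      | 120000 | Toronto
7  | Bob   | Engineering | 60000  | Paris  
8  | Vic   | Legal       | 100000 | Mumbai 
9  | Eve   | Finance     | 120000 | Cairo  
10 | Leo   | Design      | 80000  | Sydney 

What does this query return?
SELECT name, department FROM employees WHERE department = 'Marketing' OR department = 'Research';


Filtering: department = 'Marketing' OR 'Research'
Matching: 1 rows

1 rows:
Jack, Marketing


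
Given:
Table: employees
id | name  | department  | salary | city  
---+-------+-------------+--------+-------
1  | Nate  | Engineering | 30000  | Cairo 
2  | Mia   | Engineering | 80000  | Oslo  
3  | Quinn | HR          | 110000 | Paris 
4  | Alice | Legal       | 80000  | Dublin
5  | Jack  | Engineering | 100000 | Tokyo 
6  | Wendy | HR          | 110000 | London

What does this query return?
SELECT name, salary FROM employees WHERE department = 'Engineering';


Filtering: department = 'Engineering'
Matching rows: 3

3 rows:
Nate, 30000
Mia, 80000
Jack, 100000


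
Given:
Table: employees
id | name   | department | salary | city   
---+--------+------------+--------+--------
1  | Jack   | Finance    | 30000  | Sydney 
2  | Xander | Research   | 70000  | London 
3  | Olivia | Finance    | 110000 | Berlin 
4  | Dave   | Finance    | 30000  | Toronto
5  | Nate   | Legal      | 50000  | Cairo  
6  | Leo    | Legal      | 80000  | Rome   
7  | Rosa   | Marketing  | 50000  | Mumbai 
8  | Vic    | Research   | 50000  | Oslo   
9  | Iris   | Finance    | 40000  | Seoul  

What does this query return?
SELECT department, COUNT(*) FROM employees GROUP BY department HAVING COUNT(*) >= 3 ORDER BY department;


Groups with count >= 3:
  Finance: 4 -> PASS
  Legal: 2 -> filtered out
  Marketing: 1 -> filtered out
  Research: 2 -> filtered out


1 groups:
Finance, 4


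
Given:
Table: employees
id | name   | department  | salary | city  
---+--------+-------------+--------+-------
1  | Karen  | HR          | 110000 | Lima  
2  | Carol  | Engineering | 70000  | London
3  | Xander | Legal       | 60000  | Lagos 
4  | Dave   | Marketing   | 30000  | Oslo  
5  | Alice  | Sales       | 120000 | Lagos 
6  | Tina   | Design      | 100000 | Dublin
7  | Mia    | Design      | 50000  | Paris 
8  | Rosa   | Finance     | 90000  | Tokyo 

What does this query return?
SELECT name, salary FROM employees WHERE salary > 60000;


Filtering: salary > 60000
Matching: 5 rows

5 rows:
Karen, 110000
Carol, 70000
Alice, 120000
Tina, 100000
Rosa, 90000


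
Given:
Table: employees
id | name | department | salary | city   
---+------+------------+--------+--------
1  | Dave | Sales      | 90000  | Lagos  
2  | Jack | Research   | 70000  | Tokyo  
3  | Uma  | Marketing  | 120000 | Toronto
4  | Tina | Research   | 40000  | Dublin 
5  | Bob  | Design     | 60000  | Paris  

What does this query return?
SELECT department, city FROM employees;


Projecting columns: department, city

5 rows:
Sales, Lagos
Research, Tokyo
Marketing, Toronto
Research, Dublin
Design, Paris


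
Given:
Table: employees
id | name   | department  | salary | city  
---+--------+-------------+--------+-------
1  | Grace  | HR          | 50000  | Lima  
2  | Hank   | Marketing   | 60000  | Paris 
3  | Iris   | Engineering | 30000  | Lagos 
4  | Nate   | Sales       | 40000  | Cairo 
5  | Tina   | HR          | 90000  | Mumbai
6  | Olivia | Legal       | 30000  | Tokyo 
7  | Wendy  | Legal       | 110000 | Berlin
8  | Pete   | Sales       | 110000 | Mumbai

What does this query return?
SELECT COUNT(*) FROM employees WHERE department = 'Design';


Counting rows where department = 'Design'


0


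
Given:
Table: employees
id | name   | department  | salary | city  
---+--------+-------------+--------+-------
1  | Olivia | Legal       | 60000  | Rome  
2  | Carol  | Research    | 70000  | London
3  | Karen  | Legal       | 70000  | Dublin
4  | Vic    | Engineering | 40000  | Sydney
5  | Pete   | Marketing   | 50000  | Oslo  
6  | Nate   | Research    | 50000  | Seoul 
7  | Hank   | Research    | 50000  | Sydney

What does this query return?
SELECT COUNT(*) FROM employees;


COUNT(*) counts all rows

7


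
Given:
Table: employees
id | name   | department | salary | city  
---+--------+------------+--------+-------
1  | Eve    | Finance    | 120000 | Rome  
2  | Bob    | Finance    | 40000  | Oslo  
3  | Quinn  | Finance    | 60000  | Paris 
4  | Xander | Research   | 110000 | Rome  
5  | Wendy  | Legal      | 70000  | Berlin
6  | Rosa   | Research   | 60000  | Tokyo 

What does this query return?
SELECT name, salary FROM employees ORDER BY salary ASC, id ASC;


Sorting by salary ASC, then id ASC for ties

6 rows:
Bob, 40000
Quinn, 60000
Rosa, 60000
Wendy, 70000
Xander, 110000
Eve, 120000


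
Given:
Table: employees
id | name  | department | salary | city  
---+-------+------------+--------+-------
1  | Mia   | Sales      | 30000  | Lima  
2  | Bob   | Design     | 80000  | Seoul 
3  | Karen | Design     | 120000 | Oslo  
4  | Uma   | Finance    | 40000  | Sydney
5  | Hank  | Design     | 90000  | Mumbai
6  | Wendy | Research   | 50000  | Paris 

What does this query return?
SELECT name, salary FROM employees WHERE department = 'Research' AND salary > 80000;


Filtering: department = 'Research' AND salary > 80000
Matching: 0 rows

Empty result set (0 rows)


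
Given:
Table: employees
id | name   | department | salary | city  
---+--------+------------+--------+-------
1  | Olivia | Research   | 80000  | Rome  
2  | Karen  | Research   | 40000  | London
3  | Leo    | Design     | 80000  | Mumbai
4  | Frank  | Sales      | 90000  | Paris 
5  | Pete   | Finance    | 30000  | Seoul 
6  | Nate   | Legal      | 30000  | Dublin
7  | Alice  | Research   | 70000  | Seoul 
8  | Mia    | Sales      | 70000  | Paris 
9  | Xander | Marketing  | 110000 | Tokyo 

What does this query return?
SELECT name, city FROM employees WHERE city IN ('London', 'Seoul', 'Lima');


Filtering: city IN ('London', 'Seoul', 'Lima')
Matching: 3 rows

3 rows:
Karen, London
Pete, Seoul
Alice, Seoul


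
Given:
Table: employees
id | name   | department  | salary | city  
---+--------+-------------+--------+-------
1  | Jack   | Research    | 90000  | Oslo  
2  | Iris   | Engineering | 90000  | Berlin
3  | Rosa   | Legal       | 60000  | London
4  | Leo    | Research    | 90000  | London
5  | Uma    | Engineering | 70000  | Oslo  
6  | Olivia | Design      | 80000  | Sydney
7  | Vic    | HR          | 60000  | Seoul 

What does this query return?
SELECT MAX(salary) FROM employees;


Salaries: 90000, 90000, 60000, 90000, 70000, 80000, 60000
MAX = 90000

90000


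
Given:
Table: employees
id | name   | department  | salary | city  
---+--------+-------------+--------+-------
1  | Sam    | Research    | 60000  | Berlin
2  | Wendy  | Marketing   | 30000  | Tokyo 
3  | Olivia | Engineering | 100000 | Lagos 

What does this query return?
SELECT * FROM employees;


SELECT * returns all 3 rows with all columns

3 rows:
1, Sam, Research, 60000, Berlin
2, Wendy, Marketing, 30000, Tokyo
3, Olivia, Engineering, 100000, Lagos


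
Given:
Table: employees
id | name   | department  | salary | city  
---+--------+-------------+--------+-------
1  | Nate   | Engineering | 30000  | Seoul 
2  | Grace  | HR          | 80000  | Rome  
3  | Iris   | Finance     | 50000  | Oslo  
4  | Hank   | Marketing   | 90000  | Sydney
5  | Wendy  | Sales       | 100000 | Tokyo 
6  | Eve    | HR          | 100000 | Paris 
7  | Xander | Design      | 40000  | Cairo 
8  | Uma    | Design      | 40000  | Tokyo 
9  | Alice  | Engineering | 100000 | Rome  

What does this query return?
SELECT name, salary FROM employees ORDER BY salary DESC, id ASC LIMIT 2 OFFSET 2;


Sort by salary DESC (id ASC tiebreak), then skip 2 and take 2
Rows 3 through 4

2 rows:
Alice, 100000
Hank, 90000


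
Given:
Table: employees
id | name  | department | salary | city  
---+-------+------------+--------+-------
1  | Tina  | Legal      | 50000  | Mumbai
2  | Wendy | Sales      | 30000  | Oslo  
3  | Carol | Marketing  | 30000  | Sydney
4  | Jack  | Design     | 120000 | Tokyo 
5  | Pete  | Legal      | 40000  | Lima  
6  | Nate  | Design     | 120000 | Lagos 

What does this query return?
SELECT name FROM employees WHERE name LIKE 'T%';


LIKE 'T%' matches names starting with 'T'
Matching: 1

1 rows:
Tina


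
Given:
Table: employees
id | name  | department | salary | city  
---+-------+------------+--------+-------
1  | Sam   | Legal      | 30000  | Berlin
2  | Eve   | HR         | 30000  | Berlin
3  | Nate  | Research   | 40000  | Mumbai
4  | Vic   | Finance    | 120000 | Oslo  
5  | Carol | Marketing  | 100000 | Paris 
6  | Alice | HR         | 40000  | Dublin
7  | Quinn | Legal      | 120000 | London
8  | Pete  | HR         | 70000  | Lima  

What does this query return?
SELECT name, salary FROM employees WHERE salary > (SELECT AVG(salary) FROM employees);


Subquery: AVG(salary) = 68750.0
Filtering: salary > 68750.0
  Vic (120000) -> MATCH
  Carol (100000) -> MATCH
  Quinn (120000) -> MATCH
  Pete (70000) -> MATCH


4 rows:
Vic, 120000
Carol, 100000
Quinn, 120000
Pete, 70000


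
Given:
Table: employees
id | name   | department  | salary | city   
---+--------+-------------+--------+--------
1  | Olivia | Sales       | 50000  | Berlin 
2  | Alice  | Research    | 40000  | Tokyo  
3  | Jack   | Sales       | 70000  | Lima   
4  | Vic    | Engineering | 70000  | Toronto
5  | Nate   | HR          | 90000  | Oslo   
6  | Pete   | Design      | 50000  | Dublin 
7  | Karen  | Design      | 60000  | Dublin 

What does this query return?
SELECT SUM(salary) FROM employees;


SUM(salary) = 50000 + 40000 + 70000 + 70000 + 90000 + 50000 + 60000 = 430000

430000


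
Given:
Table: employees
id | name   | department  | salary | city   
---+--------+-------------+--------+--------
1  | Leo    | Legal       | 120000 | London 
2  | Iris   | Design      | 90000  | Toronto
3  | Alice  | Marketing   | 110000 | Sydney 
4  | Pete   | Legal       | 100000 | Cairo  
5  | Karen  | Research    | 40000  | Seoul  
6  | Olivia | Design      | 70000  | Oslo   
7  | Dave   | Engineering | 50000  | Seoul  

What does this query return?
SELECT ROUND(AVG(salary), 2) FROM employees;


SUM(salary) = 580000
COUNT = 7
ROUND(AVG, 2) = ROUND(580000 / 7, 2) = 82857.14

82857.14


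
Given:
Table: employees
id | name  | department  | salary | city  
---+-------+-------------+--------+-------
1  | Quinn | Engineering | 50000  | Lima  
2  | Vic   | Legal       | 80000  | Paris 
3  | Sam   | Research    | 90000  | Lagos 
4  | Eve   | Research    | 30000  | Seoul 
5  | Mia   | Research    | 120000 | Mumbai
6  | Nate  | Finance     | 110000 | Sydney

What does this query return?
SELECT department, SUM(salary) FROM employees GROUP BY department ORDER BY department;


Summing salary within each department:
  Engineering: 50000 = 50000
  Finance: 110000 = 110000
  Legal: 80000 = 80000
  Research: 90000 + 30000 + 120000 = 240000


4 groups:
Engineering, 50000
Finance, 110000
Legal, 80000
Research, 240000


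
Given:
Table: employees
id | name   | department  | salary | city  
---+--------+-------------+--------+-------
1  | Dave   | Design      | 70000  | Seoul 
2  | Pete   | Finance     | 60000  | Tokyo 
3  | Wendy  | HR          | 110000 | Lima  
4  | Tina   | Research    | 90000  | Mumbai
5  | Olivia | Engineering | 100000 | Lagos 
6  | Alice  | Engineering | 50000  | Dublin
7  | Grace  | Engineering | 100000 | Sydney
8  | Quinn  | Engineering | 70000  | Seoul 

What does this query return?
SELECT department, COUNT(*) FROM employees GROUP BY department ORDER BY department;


Assigning each row to its department group:
  Dave -> Design
  Pete -> Finance
  Wendy -> HR
  Tina -> Research
  Olivia -> Engineering
  Alice -> Engineering
  Grace -> Engineering
  Quinn -> Engineering


5 groups:
Design, 1
Engineering, 4
Finance, 1
HR, 1
Research, 1
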